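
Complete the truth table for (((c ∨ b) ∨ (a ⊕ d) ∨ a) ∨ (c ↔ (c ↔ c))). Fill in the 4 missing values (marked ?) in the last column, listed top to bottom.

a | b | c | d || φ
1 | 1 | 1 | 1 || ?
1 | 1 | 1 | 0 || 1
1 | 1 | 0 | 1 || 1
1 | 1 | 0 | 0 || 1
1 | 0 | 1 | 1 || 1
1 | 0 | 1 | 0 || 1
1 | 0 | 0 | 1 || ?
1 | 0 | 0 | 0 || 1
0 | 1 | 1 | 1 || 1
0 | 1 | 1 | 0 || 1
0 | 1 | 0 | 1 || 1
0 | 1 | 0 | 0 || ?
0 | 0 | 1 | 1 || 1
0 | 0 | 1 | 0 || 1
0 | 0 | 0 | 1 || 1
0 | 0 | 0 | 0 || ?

Row a=1, b=1, c=1, d=1: ((c ∨ b) ∨ (a ⊕ d) ∨ a) = 1, (c ↔ (c ↔ c)) = 1, so the formula = 1.
Row a=1, b=0, c=0, d=1: ((c ∨ b) ∨ (a ⊕ d) ∨ a) = 1, (c ↔ (c ↔ c)) = 0, so the formula = 1.
Row a=0, b=1, c=0, d=0: ((c ∨ b) ∨ (a ⊕ d) ∨ a) = 1, (c ↔ (c ↔ c)) = 0, so the formula = 1.
Row a=0, b=0, c=0, d=0: ((c ∨ b) ∨ (a ⊕ d) ∨ a) = 0, (c ↔ (c ↔ c)) = 0, so the formula = 0.

1, 1, 1, 0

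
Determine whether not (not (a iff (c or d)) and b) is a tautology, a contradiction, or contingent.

a | b | c | d | φ
- | - | - | - | -
F | F | F | F | T
F | F | F | T | T
F | F | T | F | T
F | F | T | T | T
F | T | F | F | T
F | T | F | T | F
F | T | T | F | F
F | T | T | T | F
T | F | F | F | T
T | F | F | T | T
T | F | T | F | T
T | F | T | T | T
T | T | F | F | F
T | T | F | T | T
T | T | T | F | T
T | T | T | T | T
12 of 16 rows are T, so the formula is contingent.

contingent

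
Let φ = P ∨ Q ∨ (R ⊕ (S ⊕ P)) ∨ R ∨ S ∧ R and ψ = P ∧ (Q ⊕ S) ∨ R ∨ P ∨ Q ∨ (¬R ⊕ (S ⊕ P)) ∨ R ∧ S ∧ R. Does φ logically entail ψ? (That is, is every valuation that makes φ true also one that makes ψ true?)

P | Q | R | S || φ | ψ
F | F | F | F || F | T
F | F | F | T || T | F
F | F | T | F || T | T
F | F | T | T || T | T
F | T | F | F || T | T
F | T | F | T || T | T
F | T | T | F || T | T
F | T | T | T || T | T
T | F | F | F || T | T
T | F | F | T || T | T
T | F | T | F || T | T
T | F | T | T || T | T
T | T | F | F || T | T
T | T | F | T || T | T
T | T | T | F || T | T
T | T | T | T || T | T
At P=F, Q=F, R=F, S=T we have φ true but ψ false, so φ does not entail ψ.

no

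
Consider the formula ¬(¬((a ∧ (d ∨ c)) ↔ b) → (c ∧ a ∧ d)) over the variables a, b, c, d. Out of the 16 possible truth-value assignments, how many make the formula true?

7

a  b  c  d  |  (d ∨ c)  (a ∧ (d ∨ c))  ((a ∧ (d ∨ c)) ↔ b)  ¬((a ∧ (d ∨ c)) ↔ b)  (c ∧ a ∧ d)  φ
0  0  0  0  |     0           0                 1                    0                 0       0
0  0  0  1  |     1           0                 1                    0                 0       0
0  0  1  0  |     1           0                 1                    0                 0       0
0  0  1  1  |     1           0                 1                    0                 0       0
0  1  0  0  |     0           0                 0                    1                 0       1
0  1  0  1  |     1           0                 0                    1                 0       1
0  1  1  0  |     1           0                 0                    1                 0       1
0  1  1  1  |     1           0                 0                    1                 0       1
1  0  0  0  |     0           0                 1                    0                 0       0
1  0  0  1  |     1           1                 0                    1                 0       1
1  0  1  0  |     1           1                 0                    1                 0       1
1  0  1  1  |     1           1                 0                    1                 1       0
1  1  0  0  |     0           0                 0                    1                 0       1
1  1  0  1  |     1           1                 1                    0                 0       0
1  1  1  0  |     1           1                 1                    0                 0       0
1  1  1  1  |     1           1                 1                    0                 1       0
The formula is true on 7 of the 16 rows.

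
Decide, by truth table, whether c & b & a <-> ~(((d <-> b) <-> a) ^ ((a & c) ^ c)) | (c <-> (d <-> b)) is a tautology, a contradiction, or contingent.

a  b  c  d  |  (c & b & a)  (d <-> b)  ((d <-> b) <-> a)  (a & c)  ((a & c) ^ c)  (c <-> (d <-> b))  φ
0  0  0  0  |       0           1              0             0           0                0          0
0  0  0  1  |       0           0              1             0           0                1          0
0  0  1  0  |       0           1              0             0           1                1          0
0  0  1  1  |       0           0              1             0           1                0          0
0  1  0  0  |       0           0              1             0           0                1          0
0  1  0  1  |       0           1              0             0           0                0          0
0  1  1  0  |       0           0              1             0           1                0          0
0  1  1  1  |       0           1              0             0           1                1          0
1  0  0  0  |       0           1              1             0           0                0          1
1  0  0  1  |       0           0              0             0           0                1          0
1  0  1  0  |       0           1              1             1           0                1          0
1  0  1  1  |       0           0              0             1           0                0          0
1  1  0  0  |       0           0              0             0           0                1          0
1  1  0  1  |       0           1              1             0           0                0          1
1  1  1  0  |       1           0              0             1           0                0          1
1  1  1  1  |       1           1              1             1           0                1          1
4 of 16 rows are 1, so the formula is contingent.

contingent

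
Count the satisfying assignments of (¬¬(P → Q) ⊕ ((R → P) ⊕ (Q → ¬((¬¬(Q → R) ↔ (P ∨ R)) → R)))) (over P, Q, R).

3

P | Q | R || (P → Q) | ¬(P → Q) | ¬¬(P → Q) | (R → P) | (Q → R) | ¬(Q → R) | ¬¬(Q → R) | (P ∨ R) | (¬¬(Q → R) ↔ (P ∨ R)) | ((¬¬(Q → R) ↔ (P ∨ R)) → R) | ¬((¬¬(Q → R) ↔ (P ∨ R)) → R) | φ
1 | 1 | 1 ||    1    |    0     |     1     |    1    |    1    |    0     |     1     |    1    |           1           |              1              |              0               | 0
1 | 1 | 0 ||    1    |    0     |     1     |    1    |    0    |    1     |     0     |    1    |           0           |              1              |              0               | 0
1 | 0 | 1 ||    0    |    1     |     0     |    1    |    1    |    0     |     1     |    1    |           1           |              1              |              0               | 0
1 | 0 | 0 ||    0    |    1     |     0     |    1    |    1    |    0     |     1     |    1    |           1           |              0              |              1               | 0
0 | 1 | 1 ||    1    |    0     |     1     |    0    |    1    |    0     |     1     |    1    |           1           |              1              |              0               | 1
0 | 1 | 0 ||    1    |    0     |     1     |    1    |    0    |    1     |     0     |    0    |           1           |              0              |              1               | 1
0 | 0 | 1 ||    1    |    0     |     1     |    0    |    1    |    0     |     1     |    1    |           1           |              1              |              0               | 0
0 | 0 | 0 ||    1    |    0     |     1     |    1    |    1    |    0     |     1     |    0    |           0           |              1              |              0               | 1
The formula is true on 3 of the 8 rows.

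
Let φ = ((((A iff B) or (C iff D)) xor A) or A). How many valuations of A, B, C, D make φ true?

14

A | B | C | D || (A iff B) | (C iff D) | ((A iff B) or (C iff D)) | φ
F | F | F | F ||     T     |     T     |            T             | T
F | F | F | T ||     T     |     F     |            T             | T
F | F | T | F ||     T     |     F     |            T             | T
F | F | T | T ||     T     |     T     |            T             | T
F | T | F | F ||     F     |     T     |            T             | T
F | T | F | T ||     F     |     F     |            F             | F
F | T | T | F ||     F     |     F     |            F             | F
F | T | T | T ||     F     |     T     |            T             | T
T | F | F | F ||     F     |     T     |            T             | T
T | F | F | T ||     F     |     F     |            F             | T
T | F | T | F ||     F     |     F     |            F             | T
T | F | T | T ||     F     |     T     |            T             | T
T | T | F | F ||     T     |     T     |            T             | T
T | T | F | T ||     T     |     F     |            T             | T
T | T | T | F ||     T     |     F     |            T             | T
T | T | T | T ||     T     |     T     |            T             | T
The formula is true on 14 of the 16 rows.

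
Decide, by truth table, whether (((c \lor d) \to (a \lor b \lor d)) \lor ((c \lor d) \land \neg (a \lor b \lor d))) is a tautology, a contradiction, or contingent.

tautology

  a   |   b   |   c   |   d   || (c \lor d) | (a \lor b \lor d) | \neg (a \lor b \lor d) |   φ  
 True |  True |  True |  True ||    True    |        True       |         False          |  True
 True |  True |  True | False ||    True    |        True       |         False          |  True
 True |  True | False |  True ||    True    |        True       |         False          |  True
 True |  True | False | False ||   False    |        True       |         False          |  True
 True | False |  True |  True ||    True    |        True       |         False          |  True
 True | False |  True | False ||    True    |        True       |         False          |  True
 True | False | False |  True ||    True    |        True       |         False          |  True
 True | False | False | False ||   False    |        True       |         False          |  True
False |  True |  True |  True ||    True    |        True       |         False          |  True
False |  True |  True | False ||    True    |        True       |         False          |  True
False |  True | False |  True ||    True    |        True       |         False          |  True
False |  True | False | False ||   False    |        True       |         False          |  True
False | False |  True |  True ||    True    |        True       |         False          |  True
False | False |  True | False ||    True    |       False       |          True          |  True
False | False | False |  True ||    True    |        True       |         False          |  True
False | False | False | False ||   False    |       False       |          True          |  True
Every row is True, so the formula is a tautology.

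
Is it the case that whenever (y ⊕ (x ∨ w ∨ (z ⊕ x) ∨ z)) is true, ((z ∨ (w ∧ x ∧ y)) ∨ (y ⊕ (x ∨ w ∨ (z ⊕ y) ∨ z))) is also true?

x | y | z | w | φ | ψ
- | - | - | - | - | -
T | T | T | T | F | T
T | T | T | F | F | T
T | T | F | T | F | T
T | T | F | F | F | F
T | F | T | T | T | T
T | F | T | F | T | T
T | F | F | T | T | T
T | F | F | F | T | T
F | T | T | T | F | T
F | T | T | F | F | T
F | T | F | T | F | F
F | T | F | F | T | F
F | F | T | T | T | T
F | F | T | F | T | T
F | F | F | T | T | T
F | F | F | F | F | F
At x=F, y=T, z=F, w=F we have φ true but ψ false, so φ does not entail ψ.

no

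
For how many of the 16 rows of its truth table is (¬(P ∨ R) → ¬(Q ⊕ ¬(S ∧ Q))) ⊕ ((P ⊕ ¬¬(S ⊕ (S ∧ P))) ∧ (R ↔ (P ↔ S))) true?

11

P | Q | R | S | φ
- | - | - | - | -
T | T | T | T | F
T | T | T | F | T
T | T | F | T | T
T | T | F | F | F
T | F | T | T | F
T | F | T | F | T
T | F | F | T | T
T | F | F | F | F
F | T | T | T | T
F | T | T | F | T
F | T | F | T | T
F | T | F | F | T
F | F | T | T | T
F | F | T | F | T
F | F | F | T | T
F | F | F | F | F
The formula is true on 11 of the 16 rows.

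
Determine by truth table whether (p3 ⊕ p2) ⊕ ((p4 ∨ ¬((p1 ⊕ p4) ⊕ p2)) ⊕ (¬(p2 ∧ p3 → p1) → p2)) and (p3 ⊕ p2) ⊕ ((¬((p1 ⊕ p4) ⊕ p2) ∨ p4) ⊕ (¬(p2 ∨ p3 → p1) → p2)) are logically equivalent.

not equivalent

p1 | p2 | p3 | p4 || φ | ψ
1  | 1  | 1  | 1  || 0 | 0
1  | 1  | 1  | 0  || 0 | 0
1  | 1  | 0  | 1  || 1 | 1
1  | 1  | 0  | 0  || 1 | 1
1  | 0  | 1  | 1  || 1 | 1
1  | 0  | 1  | 0  || 0 | 0
1  | 0  | 0  | 1  || 0 | 0
1  | 0  | 0  | 0  || 1 | 1
0  | 1  | 1  | 1  || 0 | 0
0  | 1  | 1  | 0  || 1 | 1
0  | 1  | 0  | 1  || 1 | 1
0  | 1  | 0  | 0  || 0 | 0
0  | 0  | 1  | 1  || 1 | 0
0  | 0  | 1  | 0  || 1 | 0
0  | 0  | 0  | 1  || 0 | 0
0  | 0  | 0  | 0  || 0 | 0
The columns differ at p1=0, p2=0, p3=1, p4=1 (φ=1, ψ=0), so they are not equivalent.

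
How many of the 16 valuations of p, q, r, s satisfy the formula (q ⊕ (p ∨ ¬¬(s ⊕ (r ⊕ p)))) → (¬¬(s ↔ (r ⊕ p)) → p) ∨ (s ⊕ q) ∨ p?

p | q | r | s | (r ⊕ p) | (s ⊕ (r ⊕ p)) | ¬(s ⊕ (r ⊕ p)) | ¬¬(s ⊕ (r ⊕ p)) | (p ∨ ¬¬(s ⊕ (r ⊕ p))) | (q ⊕ (p ∨ ¬¬(s ⊕ (r ⊕ p)))) | (s ↔ (r ⊕ p)) | ¬(s ↔ (r ⊕ p)) | ¬¬(s ↔ (r ⊕ p)) | (¬¬(s ↔ (r ⊕ p)) → p) | (s ⊕ q) | φ
- | - | - | - | ------- | ------------- | -------------- | --------------- | --------------------- | --------------------------- | ------------- | -------------- | --------------- | --------------------- | ------- | -
F | F | F | F |    F    |       F       |       T        |        F        |           F           |              F              |       T       |       F        |        T        |           F           |    F    | T
F | F | F | T |    F    |       T       |       F        |        T        |           T           |              T              |       F       |       T        |        F        |           T           |    T    | T
F | F | T | F |    T    |       T       |       F        |        T        |           T           |              T              |       F       |       T        |        F        |           T           |    F    | T
F | F | T | T |    T    |       F       |       T        |        F        |           F           |              F              |       T       |       F        |        T        |           F           |    T    | T
F | T | F | F |    F    |       F       |       T        |        F        |           F           |              T              |       T       |       F        |        T        |           F           |    T    | T
F | T | F | T |    F    |       T       |       F        |        T        |           T           |              F              |       F       |       T        |        F        |           T           |    F    | T
F | T | T | F |    T    |       T       |       F        |        T        |           T           |              F              |       F       |       T        |        F        |           T           |    T    | T
F | T | T | T |    T    |       F       |       T        |        F        |           F           |              T              |       T       |       F        |        T        |           F           |    F    | F
T | F | F | F |    T    |       T       |       F        |        T        |           T           |              T              |       F       |       T        |        F        |           T           |    F    | T
T | F | F | T |    T    |       F       |       T        |        F        |           T           |              T              |       T       |       F        |        T        |           T           |    T    | T
T | F | T | F |    F    |       F       |       T        |        F        |           T           |              T              |       T       |       F        |        T        |           T           |    F    | T
T | F | T | T |    F    |       T       |       F        |        T        |           T           |              T              |       F       |       T        |        F        |           T           |    T    | T
T | T | F | F |    T    |       T       |       F        |        T        |           T           |              F              |       F       |       T        |        F        |           T           |    T    | T
T | T | F | T |    T    |       F       |       T        |        F        |           T           |              F              |       T       |       F        |        T        |           T           |    F    | T
T | T | T | F |    F    |       F       |       T        |        F        |           T           |              F              |       T       |       F        |        T        |           T           |    T    | T
T | T | T | T |    F    |       T       |       F        |        T        |           T           |              F              |       F       |       T        |        F        |           T           |    F    | T
The formula is true on 15 of the 16 rows.

15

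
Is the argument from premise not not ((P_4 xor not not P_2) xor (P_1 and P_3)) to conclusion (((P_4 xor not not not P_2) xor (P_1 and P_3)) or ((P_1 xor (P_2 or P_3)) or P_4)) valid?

no

P_1  P_2  P_3  P_4  |  φ  ψ
 F    F    F    F   |  F  T
 F    F    F    T   |  T  T
 F    F    T    F   |  F  T
 F    F    T    T   |  T  T
 F    T    F    F   |  T  T
 F    T    F    T   |  F  T
 F    T    T    F   |  T  T
 F    T    T    T   |  F  T
 T    F    F    F   |  F  T
 T    F    F    T   |  T  T
 T    F    T    F   |  T  F
 T    F    T    T   |  F  T
 T    T    F    F   |  T  F
 T    T    F    T   |  F  T
 T    T    T    F   |  F  T
 T    T    T    T   |  T  T
At P_1=T, P_2=F, P_3=T, P_4=F we have φ true but ψ false, so φ does not entail ψ.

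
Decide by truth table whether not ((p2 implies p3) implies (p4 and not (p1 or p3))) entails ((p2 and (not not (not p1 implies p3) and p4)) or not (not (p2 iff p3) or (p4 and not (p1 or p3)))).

no

p1 | p2 | p3 | p4 || φ | ψ
1  | 1  | 1  | 1  || 1 | 1
1  | 1  | 1  | 0  || 1 | 1
1  | 1  | 0  | 1  || 0 | 1
1  | 1  | 0  | 0  || 0 | 0
1  | 0  | 1  | 1  || 1 | 0
1  | 0  | 1  | 0  || 1 | 0
1  | 0  | 0  | 1  || 1 | 1
1  | 0  | 0  | 0  || 1 | 1
0  | 1  | 1  | 1  || 1 | 1
0  | 1  | 1  | 0  || 1 | 1
0  | 1  | 0  | 1  || 0 | 0
0  | 1  | 0  | 0  || 0 | 0
0  | 0  | 1  | 1  || 1 | 0
0  | 0  | 1  | 0  || 1 | 0
0  | 0  | 0  | 1  || 0 | 0
0  | 0  | 0  | 0  || 1 | 1
At p1=1, p2=0, p3=1, p4=1 we have φ true but ψ false, so φ does not entail ψ.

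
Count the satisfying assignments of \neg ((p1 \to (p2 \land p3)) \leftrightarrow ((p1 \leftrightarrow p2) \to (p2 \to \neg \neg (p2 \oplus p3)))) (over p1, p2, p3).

4

p1 | p2 | p3 | (p2 \land p3) | (p1 \to (p2 \land p3)) | (p1 \leftrightarrow p2) | (p2 \oplus p3) | \neg (p2 \oplus p3) | \neg \neg (p2 \oplus p3) | φ
-- | -- | -- | ------------- | ---------------------- | ----------------------- | -------------- | ------------------- | ------------------------ | -
T  | T  | T  |       T       |           T            |            T            |       F        |          T          |            F             | T
T  | T  | F  |       F       |           F            |            T            |       T        |          F          |            T             | T
T  | F  | T  |       F       |           F            |            F            |       T        |          F          |            T             | T
T  | F  | F  |       F       |           F            |            F            |       F        |          T          |            F             | T
F  | T  | T  |       T       |           T            |            F            |       F        |          T          |            F             | F
F  | T  | F  |       F       |           T            |            F            |       T        |          F          |            T             | F
F  | F  | T  |       F       |           T            |            T            |       T        |          F          |            T             | F
F  | F  | F  |       F       |           T            |            T            |       F        |          T          |            F             | F
The formula is true on 4 of the 8 rows.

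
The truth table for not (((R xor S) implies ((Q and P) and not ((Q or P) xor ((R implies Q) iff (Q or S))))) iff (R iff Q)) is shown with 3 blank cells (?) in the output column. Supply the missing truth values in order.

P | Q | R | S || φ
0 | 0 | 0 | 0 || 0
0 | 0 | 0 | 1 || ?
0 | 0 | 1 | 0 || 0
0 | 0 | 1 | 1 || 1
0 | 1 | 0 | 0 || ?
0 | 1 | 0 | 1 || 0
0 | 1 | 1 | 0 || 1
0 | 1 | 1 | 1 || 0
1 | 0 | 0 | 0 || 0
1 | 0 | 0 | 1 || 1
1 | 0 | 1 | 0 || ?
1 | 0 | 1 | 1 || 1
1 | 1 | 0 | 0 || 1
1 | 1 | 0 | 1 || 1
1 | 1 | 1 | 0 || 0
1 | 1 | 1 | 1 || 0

1, 1, 0

Row 2: ((R xor S) implies ((Q and P) and not ((Q or P) xor ((R implies Q) iff (Q or S))))) = 0, (R iff Q) = 1, (((R xor S) implies ((Q and P) and not ((Q or P) xor ((R implies Q) iff (Q or S))))) iff (R iff Q)) = 0, so the formula = 1.
Row 5: ((R xor S) implies ((Q and P) and not ((Q or P) xor ((R implies Q) iff (Q or S))))) = 1, (R iff Q) = 0, (((R xor S) implies ((Q and P) and not ((Q or P) xor ((R implies Q) iff (Q or S))))) iff (R iff Q)) = 0, so the formula = 1.
Row 11: ((R xor S) implies ((Q and P) and not ((Q or P) xor ((R implies Q) iff (Q or S))))) = 0, (R iff Q) = 0, (((R xor S) implies ((Q and P) and not ((Q or P) xor ((R implies Q) iff (Q or S))))) iff (R iff Q)) = 1, so the formula = 0.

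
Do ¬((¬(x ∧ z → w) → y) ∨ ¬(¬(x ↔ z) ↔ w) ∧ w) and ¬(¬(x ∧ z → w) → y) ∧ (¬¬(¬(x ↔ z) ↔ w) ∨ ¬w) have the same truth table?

x | y | z | w || φ | ψ
T | T | T | T || F | F
T | T | T | F || F | F
T | T | F | T || F | F
T | T | F | F || F | F
T | F | T | T || F | F
T | F | T | F || T | T
T | F | F | T || F | F
T | F | F | F || F | F
F | T | T | T || F | F
F | T | T | F || F | F
F | T | F | T || F | F
F | T | F | F || F | F
F | F | T | T || F | F
F | F | T | F || F | F
F | F | F | T || F | F
F | F | F | F || F | F
The columns for φ and ψ agree on every row, so they are logically equivalent.

equivalent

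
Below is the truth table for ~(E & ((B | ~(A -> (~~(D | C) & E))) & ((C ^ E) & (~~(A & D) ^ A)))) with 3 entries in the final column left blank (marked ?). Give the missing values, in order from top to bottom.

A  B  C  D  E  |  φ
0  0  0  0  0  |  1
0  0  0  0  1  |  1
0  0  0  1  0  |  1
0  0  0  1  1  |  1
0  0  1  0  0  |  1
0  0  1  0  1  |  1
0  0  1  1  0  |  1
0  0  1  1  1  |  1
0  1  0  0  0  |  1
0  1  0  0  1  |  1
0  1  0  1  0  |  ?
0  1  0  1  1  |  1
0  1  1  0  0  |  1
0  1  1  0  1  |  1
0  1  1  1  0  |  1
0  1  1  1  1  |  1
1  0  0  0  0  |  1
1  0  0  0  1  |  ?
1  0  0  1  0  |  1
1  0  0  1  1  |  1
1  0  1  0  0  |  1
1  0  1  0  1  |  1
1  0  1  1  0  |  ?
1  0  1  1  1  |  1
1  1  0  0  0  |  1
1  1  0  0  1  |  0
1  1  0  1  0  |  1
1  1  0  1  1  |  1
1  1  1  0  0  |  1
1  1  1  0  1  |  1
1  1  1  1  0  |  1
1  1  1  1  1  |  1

1, 0, 1

Row A=0, B=1, C=0, D=1, E=0: ((B | ~(A -> (~~(D | C) & E))) & ((C ^ E) & (~~(A & D) ^ A))) = 0, (E & ((B | ~(A -> (~~(D | C) & E))) & ((C ^ E) & (~~(A & D) ^ A)))) = 0, so the formula = 1.
Row A=1, B=0, C=0, D=0, E=1: ((B | ~(A -> (~~(D | C) & E))) & ((C ^ E) & (~~(A & D) ^ A))) = 1, (E & ((B | ~(A -> (~~(D | C) & E))) & ((C ^ E) & (~~(A & D) ^ A)))) = 1, so the formula = 0.
Row A=1, B=0, C=1, D=1, E=0: ((B | ~(A -> (~~(D | C) & E))) & ((C ^ E) & (~~(A & D) ^ A))) = 0, (E & ((B | ~(A -> (~~(D | C) & E))) & ((C ^ E) & (~~(A & D) ^ A)))) = 0, so the formula = 1.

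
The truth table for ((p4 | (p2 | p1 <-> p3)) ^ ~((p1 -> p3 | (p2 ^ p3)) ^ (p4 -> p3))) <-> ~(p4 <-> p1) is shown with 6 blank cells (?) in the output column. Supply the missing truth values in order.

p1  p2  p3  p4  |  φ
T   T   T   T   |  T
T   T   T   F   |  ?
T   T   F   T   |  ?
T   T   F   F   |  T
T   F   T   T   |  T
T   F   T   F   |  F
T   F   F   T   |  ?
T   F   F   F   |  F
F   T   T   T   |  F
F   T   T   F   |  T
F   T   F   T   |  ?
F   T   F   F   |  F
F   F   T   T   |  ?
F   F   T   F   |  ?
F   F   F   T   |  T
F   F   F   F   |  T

Row p1=T, p2=T, p3=T, p4=F: ((p4 | (p2 | p1 <-> p3)) ^ ~((p1 -> p3 | (p2 ^ p3)) ^ (p4 -> p3))) = F, ~(p4 <-> p1) = T, so the formula = F.
Row p1=T, p2=T, p3=F, p4=T: ((p4 | (p2 | p1 <-> p3)) ^ ~((p1 -> p3 | (p2 ^ p3)) ^ (p4 -> p3))) = T, ~(p4 <-> p1) = F, so the formula = F.
Row p1=T, p2=F, p3=F, p4=T: ((p4 | (p2 | p1 <-> p3)) ^ ~((p1 -> p3 | (p2 ^ p3)) ^ (p4 -> p3))) = F, ~(p4 <-> p1) = F, so the formula = T.
Row p1=F, p2=T, p3=F, p4=T: ((p4 | (p2 | p1 <-> p3)) ^ ~((p1 -> p3 | (p2 ^ p3)) ^ (p4 -> p3))) = T, ~(p4 <-> p1) = T, so the formula = T.
Row p1=F, p2=F, p3=T, p4=T: ((p4 | (p2 | p1 <-> p3)) ^ ~((p1 -> p3 | (p2 ^ p3)) ^ (p4 -> p3))) = F, ~(p4 <-> p1) = T, so the formula = F.
Row p1=F, p2=F, p3=T, p4=F: ((p4 | (p2 | p1 <-> p3)) ^ ~((p1 -> p3 | (p2 ^ p3)) ^ (p4 -> p3))) = T, ~(p4 <-> p1) = F, so the formula = F.

F, F, T, T, F, F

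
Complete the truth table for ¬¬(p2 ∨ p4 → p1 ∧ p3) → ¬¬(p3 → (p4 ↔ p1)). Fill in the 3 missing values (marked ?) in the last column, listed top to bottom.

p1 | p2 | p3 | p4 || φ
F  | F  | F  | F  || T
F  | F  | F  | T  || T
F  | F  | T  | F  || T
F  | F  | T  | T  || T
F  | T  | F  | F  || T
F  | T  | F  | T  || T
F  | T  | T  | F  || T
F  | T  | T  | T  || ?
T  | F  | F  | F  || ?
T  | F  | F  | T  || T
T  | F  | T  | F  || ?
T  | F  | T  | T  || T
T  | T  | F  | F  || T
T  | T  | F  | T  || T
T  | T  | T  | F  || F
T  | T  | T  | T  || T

T, T, F

Row p1=F, p2=T, p3=T, p4=T: ¬¬(p2 ∨ p4 → p1 ∧ p3) = F, ¬¬(p3 → (p4 ↔ p1)) = F, so the formula = T.
Row p1=T, p2=F, p3=F, p4=F: ¬¬(p2 ∨ p4 → p1 ∧ p3) = T, ¬¬(p3 → (p4 ↔ p1)) = T, so the formula = T.
Row p1=T, p2=F, p3=T, p4=F: ¬¬(p2 ∨ p4 → p1 ∧ p3) = T, ¬¬(p3 → (p4 ↔ p1)) = F, so the formula = F.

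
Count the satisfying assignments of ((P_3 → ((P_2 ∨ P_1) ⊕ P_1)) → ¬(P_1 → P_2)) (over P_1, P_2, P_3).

P_1 | P_2 | P_3 || (P_2 ∨ P_1) | ((P_2 ∨ P_1) ⊕ P_1) | (P_3 → ((P_2 ∨ P_1) ⊕ P_1)) | (P_1 → P_2) | ¬(P_1 → P_2) | φ
 F  |  F  |  F  ||      F      |          F          |              T              |      T      |      F       | F
 F  |  F  |  T  ||      F      |          F          |              F              |      T      |      F       | T
 F  |  T  |  F  ||      T      |          T          |              T              |      T      |      F       | F
 F  |  T  |  T  ||      T      |          T          |              T              |      T      |      F       | F
 T  |  F  |  F  ||      T      |          F          |              T              |      F      |      T       | T
 T  |  F  |  T  ||      T      |          F          |              F              |      F      |      T       | T
 T  |  T  |  F  ||      T      |          F          |              T              |      T      |      F       | F
 T  |  T  |  T  ||      T      |          F          |              F              |      T      |      F       | T
The formula is true on 4 of the 8 rows.

4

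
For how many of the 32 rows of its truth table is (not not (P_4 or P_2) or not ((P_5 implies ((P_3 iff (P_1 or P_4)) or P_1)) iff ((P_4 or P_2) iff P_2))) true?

P_1  P_2  P_3  P_4  P_5  |  φ
 1    1    1    1    1   |  1
 1    1    1    1    0   |  1
 1    1    1    0    1   |  1
 1    1    1    0    0   |  1
 1    1    0    1    1   |  1
 1    1    0    1    0   |  1
 1    1    0    0    1   |  1
 1    1    0    0    0   |  1
 1    0    1    1    1   |  1
 1    0    1    1    0   |  1
 1    0    1    0    1   |  0
 1    0    1    0    0   |  0
 1    0    0    1    1   |  1
 1    0    0    1    0   |  1
 1    0    0    0    1   |  0
 1    0    0    0    0   |  0
 0    1    1    1    1   |  1
 0    1    1    1    0   |  1
 0    1    1    0    1   |  1
 0    1    1    0    0   |  1
 0    1    0    1    1   |  1
 0    1    0    1    0   |  1
 0    1    0    0    1   |  1
 0    1    0    0    0   |  1
 0    0    1    1    1   |  1
 0    0    1    1    0   |  1
 0    0    1    0    1   |  1
 0    0    1    0    0   |  0
 0    0    0    1    1   |  1
 0    0    0    1    0   |  1
 0    0    0    0    1   |  0
 0    0    0    0    0   |  0
The formula is true on 25 of the 32 rows.

25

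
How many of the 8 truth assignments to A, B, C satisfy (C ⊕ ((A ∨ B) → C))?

1

A | B | C | (A ∨ B) | ((A ∨ B) → C) | (C ⊕ ((A ∨ B) → C))
- | - | - | ------- | ------------- | -------------------
1 | 1 | 1 |    1    |       1       |          0         
1 | 1 | 0 |    1    |       0       |          0         
1 | 0 | 1 |    1    |       1       |          0         
1 | 0 | 0 |    1    |       0       |          0         
0 | 1 | 1 |    1    |       1       |          0         
0 | 1 | 0 |    1    |       0       |          0         
0 | 0 | 1 |    0    |       1       |          0         
0 | 0 | 0 |    0    |       1       |          1         
The formula is true on 1 of the 8 rows.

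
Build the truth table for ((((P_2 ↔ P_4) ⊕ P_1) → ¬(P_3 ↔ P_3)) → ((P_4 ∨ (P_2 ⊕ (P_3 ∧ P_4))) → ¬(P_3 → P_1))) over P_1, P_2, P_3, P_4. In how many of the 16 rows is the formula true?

 P_1    P_2    P_3    P_4   |  (P_2 ↔ P_4)  ((P_2 ↔ P_4) ⊕ P_1)  (P_3 ↔ P_3)  ¬(P_3 ↔ P_3)  (P_3 ∧ P_4)  (P_2 ⊕ (P_3 ∧ P_4))  (P_4 ∨ (P_2 ⊕ (P_3 ∧ P_4)))  (P_3 → P_1)  ¬(P_3 → P_1)    φ  
 True   True   True   True  |      True            False             True        False          True            False                     True                 True        False      False
 True   True   True  False  |     False             True             True        False         False             True                     True                 True        False       True
 True   True  False   True  |      True            False             True        False         False             True                     True                 True        False      False
 True   True  False  False  |     False             True             True        False         False             True                     True                 True        False       True
 True  False   True   True  |     False             True             True        False          True             True                     True                 True        False       True
 True  False   True  False  |      True            False             True        False         False            False                    False                 True        False       True
 True  False  False   True  |     False             True             True        False         False            False                     True                 True        False       True
 True  False  False  False  |      True            False             True        False         False            False                    False                 True        False       True
False   True   True   True  |      True             True             True        False          True            False                     True                False         True       True
False   True   True  False  |     False            False             True        False         False             True                     True                False         True       True
False   True  False   True  |      True             True             True        False         False             True                     True                 True        False       True
False   True  False  False  |     False            False             True        False         False             True                     True                 True        False      False
False  False   True   True  |     False            False             True        False          True             True                     True                False         True       True
False  False   True  False  |      True             True             True        False         False            False                    False                False         True       True
False  False  False   True  |     False            False             True        False         False            False                     True                 True        False      False
False  False  False  False  |      True             True             True        False         False            False                    False                 True        False       True
The formula is true on 12 of the 16 rows.

12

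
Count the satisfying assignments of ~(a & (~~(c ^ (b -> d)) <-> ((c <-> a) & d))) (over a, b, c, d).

14

a | b | c | d | (b -> d) | (c ^ (b -> d)) | ~(c ^ (b -> d)) | ~~(c ^ (b -> d)) | (c <-> a) | ((c <-> a) & d) | φ
- | - | - | - | -------- | -------------- | --------------- | ---------------- | --------- | --------------- | -
1 | 1 | 1 | 1 |    1     |       0        |        1        |        0         |     1     |        1        | 1
1 | 1 | 1 | 0 |    0     |       1        |        0        |        1         |     1     |        0        | 1
1 | 1 | 0 | 1 |    1     |       1        |        0        |        1         |     0     |        0        | 1
1 | 1 | 0 | 0 |    0     |       0        |        1        |        0         |     0     |        0        | 0
1 | 0 | 1 | 1 |    1     |       0        |        1        |        0         |     1     |        1        | 1
1 | 0 | 1 | 0 |    1     |       0        |        1        |        0         |     1     |        0        | 0
1 | 0 | 0 | 1 |    1     |       1        |        0        |        1         |     0     |        0        | 1
1 | 0 | 0 | 0 |    1     |       1        |        0        |        1         |     0     |        0        | 1
0 | 1 | 1 | 1 |    1     |       0        |        1        |        0         |     0     |        0        | 1
0 | 1 | 1 | 0 |    0     |       1        |        0        |        1         |     0     |        0        | 1
0 | 1 | 0 | 1 |    1     |       1        |        0        |        1         |     1     |        1        | 1
0 | 1 | 0 | 0 |    0     |       0        |        1        |        0         |     1     |        0        | 1
0 | 0 | 1 | 1 |    1     |       0        |        1        |        0         |     0     |        0        | 1
0 | 0 | 1 | 0 |    1     |       0        |        1        |        0         |     0     |        0        | 1
0 | 0 | 0 | 1 |    1     |       1        |        0        |        1         |     1     |        1        | 1
0 | 0 | 0 | 0 |    1     |       1        |        0        |        1         |     1     |        0        | 1
The formula is true on 14 of the 16 rows.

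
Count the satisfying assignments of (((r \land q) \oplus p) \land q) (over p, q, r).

p  q  r  |  (r \land q)  ((r \land q) \oplus p)  φ
T  T  T  |       T                 F             F
T  T  F  |       F                 T             T
T  F  T  |       F                 T             F
T  F  F  |       F                 T             F
F  T  T  |       T                 T             T
F  T  F  |       F                 F             F
F  F  T  |       F                 F             F
F  F  F  |       F                 F             F
The formula is true on 2 of the 8 rows.

2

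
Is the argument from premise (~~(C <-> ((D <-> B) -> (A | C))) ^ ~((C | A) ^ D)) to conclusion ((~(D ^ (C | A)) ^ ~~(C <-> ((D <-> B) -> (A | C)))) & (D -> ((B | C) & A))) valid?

  A   |   B   |   C   |   D   |   φ   |   ψ  
----- | ----- | ----- | ----- | ----- | -----
 True |  True |  True |  True | False | False
 True |  True |  True | False |  True |  True
 True |  True | False |  True |  True |  True
 True |  True | False | False | False | False
 True | False |  True |  True | False | False
 True | False |  True | False |  True |  True
 True | False | False |  True |  True | False
 True | False | False | False | False | False
False |  True |  True |  True | False | False
False |  True |  True | False |  True |  True
False |  True | False |  True |  True | False
False |  True | False | False |  True |  True
False | False |  True |  True | False | False
False | False |  True | False |  True |  True
False | False | False |  True | False | False
False | False | False | False | False | False
At A=True, B=False, C=False, D=True we have φ true but ψ false, so φ does not entail ψ.

no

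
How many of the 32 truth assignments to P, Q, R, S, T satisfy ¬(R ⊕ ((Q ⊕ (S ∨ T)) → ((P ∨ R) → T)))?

P  Q  R  S  T  |  φ
1  1  1  1  1  |  1
1  1  1  1  0  |  1
1  1  1  0  1  |  1
1  1  1  0  0  |  0
1  1  0  1  1  |  0
1  1  0  1  0  |  0
1  1  0  0  1  |  0
1  1  0  0  0  |  1
1  0  1  1  1  |  1
1  0  1  1  0  |  0
1  0  1  0  1  |  1
1  0  1  0  0  |  1
1  0  0  1  1  |  0
1  0  0  1  0  |  1
1  0  0  0  1  |  0
1  0  0  0  0  |  0
0  1  1  1  1  |  1
0  1  1  1  0  |  1
0  1  1  0  1  |  1
0  1  1  0  0  |  0
0  1  0  1  1  |  0
0  1  0  1  0  |  0
0  1  0  0  1  |  0
0  1  0  0  0  |  0
0  0  1  1  1  |  1
0  0  1  1  0  |  0
0  0  1  0  1  |  1
0  0  1  0  0  |  1
0  0  0  1  1  |  0
0  0  0  1  0  |  0
0  0  0  0  1  |  0
0  0  0  0  0  |  0
The formula is true on 14 of the 32 rows.

14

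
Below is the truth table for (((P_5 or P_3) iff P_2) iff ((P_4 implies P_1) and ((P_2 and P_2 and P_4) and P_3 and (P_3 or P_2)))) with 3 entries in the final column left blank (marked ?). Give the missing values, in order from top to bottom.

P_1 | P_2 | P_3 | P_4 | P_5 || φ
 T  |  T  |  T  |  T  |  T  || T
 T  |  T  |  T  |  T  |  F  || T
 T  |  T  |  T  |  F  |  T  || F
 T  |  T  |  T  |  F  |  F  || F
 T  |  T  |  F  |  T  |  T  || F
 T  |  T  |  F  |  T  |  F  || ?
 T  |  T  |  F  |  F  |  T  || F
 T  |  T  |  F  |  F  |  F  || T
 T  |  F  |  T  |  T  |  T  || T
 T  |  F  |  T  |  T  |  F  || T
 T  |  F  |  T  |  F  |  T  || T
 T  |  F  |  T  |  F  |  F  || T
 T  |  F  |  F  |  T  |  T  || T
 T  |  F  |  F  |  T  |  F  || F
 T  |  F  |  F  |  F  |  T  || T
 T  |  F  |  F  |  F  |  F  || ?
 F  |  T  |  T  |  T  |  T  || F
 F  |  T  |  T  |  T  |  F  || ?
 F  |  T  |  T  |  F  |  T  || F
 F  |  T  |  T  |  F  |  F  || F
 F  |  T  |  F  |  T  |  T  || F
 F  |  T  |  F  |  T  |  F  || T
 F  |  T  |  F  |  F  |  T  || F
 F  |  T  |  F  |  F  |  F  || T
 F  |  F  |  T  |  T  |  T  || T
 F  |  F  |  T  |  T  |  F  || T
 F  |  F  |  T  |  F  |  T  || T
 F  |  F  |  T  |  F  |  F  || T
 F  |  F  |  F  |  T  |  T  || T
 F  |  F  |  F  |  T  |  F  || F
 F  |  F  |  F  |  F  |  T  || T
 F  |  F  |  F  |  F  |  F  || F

T, F, F

Row P_1=T, P_2=T, P_3=F, P_4=T, P_5=F: ((P_5 or P_3) iff P_2) = F, ((P_4 implies P_1) and ((P_2 and P_2 and P_4) and P_3 and (P_3 or P_2))) = F, so the formula = T.
Row P_1=T, P_2=F, P_3=F, P_4=F, P_5=F: ((P_5 or P_3) iff P_2) = T, ((P_4 implies P_1) and ((P_2 and P_2 and P_4) and P_3 and (P_3 or P_2))) = F, so the formula = F.
Row P_1=F, P_2=T, P_3=T, P_4=T, P_5=F: ((P_5 or P_3) iff P_2) = T, ((P_4 implies P_1) and ((P_2 and P_2 and P_4) and P_3 and (P_3 or P_2))) = F, so the formula = F.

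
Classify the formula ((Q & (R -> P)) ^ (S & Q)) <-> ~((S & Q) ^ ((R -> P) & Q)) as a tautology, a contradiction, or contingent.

contradiction

P | Q | R | S || φ
1 | 1 | 1 | 1 || 0
1 | 1 | 1 | 0 || 0
1 | 1 | 0 | 1 || 0
1 | 1 | 0 | 0 || 0
1 | 0 | 1 | 1 || 0
1 | 0 | 1 | 0 || 0
1 | 0 | 0 | 1 || 0
1 | 0 | 0 | 0 || 0
0 | 1 | 1 | 1 || 0
0 | 1 | 1 | 0 || 0
0 | 1 | 0 | 1 || 0
0 | 1 | 0 | 0 || 0
0 | 0 | 1 | 1 || 0
0 | 0 | 1 | 0 || 0
0 | 0 | 0 | 1 || 0
0 | 0 | 0 | 0 || 0
Every row is 0, so the formula is a contradiction.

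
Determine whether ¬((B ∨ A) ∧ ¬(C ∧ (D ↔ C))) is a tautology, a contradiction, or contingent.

A | B | C | D | ¬((B ∨ A) ∧ ¬(C ∧ (D ↔ C)))
- | - | - | - | ---------------------------
F | F | F | F |              T             
F | F | F | T |              T             
F | F | T | F |              T             
F | F | T | T |              T             
F | T | F | F |              F             
F | T | F | T |              F             
F | T | T | F |              F             
F | T | T | T |              T             
T | F | F | F |              F             
T | F | F | T |              F             
T | F | T | F |              F             
T | F | T | T |              T             
T | T | F | F |              F             
T | T | F | T |              F             
T | T | T | F |              F             
T | T | T | T |              T             
7 of 16 rows are T, so the formula is contingent.

contingent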